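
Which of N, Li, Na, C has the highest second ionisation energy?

IE_2 is the cost of taking one more electron from the +1 cation: N⁺ still has 4 valence electrons; Li⁺ is the bare [He] core; Na⁺ is the bare [Ne] core; C⁺ still has 3 valence electrons.
Pulling an electron out of a noble-gas core costs far more than removing a remaining valence electron, so Na and Li sit at the high end of IE_2.
Valence configurations: N⁺ [He]2s²2p², C⁺ [He]2s²2p¹.
Approximate IE_2 values (kJ/mol): N 2856, Li 7298, Na 4562, C 2353.
Putting it together, IE_2: C < N < Na < Li.

Li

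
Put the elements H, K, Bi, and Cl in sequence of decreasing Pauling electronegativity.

Cl > H > Bi > K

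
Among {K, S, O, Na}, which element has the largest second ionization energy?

Consider each +1 ion: K⁺ is the bare [Ar] core; S⁺ still has 5 valence electrons; O⁺ still has 5 valence electrons; Na⁺ is the bare [Ne] core.
Usually core removal costs more than valence removal, but here the competition is close: a tightly held n=2 valence electron can cost more to remove than an n=3 core electron, so the actual values have to decide it.
Valence configurations: S⁺ [Ne]3s²3p³, O⁺ [He]2s²2p³.
Tabulated IE_2 (kJ/mol): K 3052, S 2252, O 3388, Na 4562.
Overall IE_2 order: S < K < O < Na.

Na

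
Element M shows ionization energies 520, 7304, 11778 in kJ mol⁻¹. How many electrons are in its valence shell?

Look for the largest jump between consecutive ionization energies: IE2/IE1 ≈ 14.0, far larger than any earlier ratio.
That jump marks the point where a core electron is being removed. So the atom has 1 valence electron.

1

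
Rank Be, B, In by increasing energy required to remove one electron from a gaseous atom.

In, B, Be

Be is in period 2, group 2; B is in period 2, group 13; In is in period 5, group 13.
IE₁ increases left→right with effective nuclear charge and decreases top→bottom as the valence shell moves farther out.
Neither a single period nor a single group — weigh both effects.
B > In: they share group 13; the group trend gives B the larger value.
Be > B: this pair runs against the simple trend — see the exception note.
Note the exception: Be has a higher first ionization energy than B, contrary to the simple trend — removing B's lone 2p electron is easier than breaking Be's filled 2s².
Tabulated first ionization energy (kJ/mol): Be 900, B 801, In 558.
So from lowest to highest: In < B < Be.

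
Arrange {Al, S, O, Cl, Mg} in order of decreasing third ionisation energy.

The third ionization energy removes an electron from the +2 ion. For each element: Al²⁺ still has 1 valence electron; S²⁺ still has 4 valence electrons; O²⁺ still has 4 valence electrons; Cl²⁺ still has 5 valence electrons; Mg²⁺ is the bare [Ne] core.
Core electrons are held far more tightly than valence electrons, so Mg tops the IE_3 order.
Valence configurations: Al²⁺ [Ne]3s¹, S²⁺ [Ne]3s²3p², O²⁺ [He]2s²2p², Cl²⁺ [Ne]3s²3p³.
Tabulated IE_3 (kJ/mol): Al 2745, S 3357, O 5300, Cl 3822, Mg 7733.
So the third ionization energies run Al < S < Cl < O < Mg.

Mg > O > Cl > S > Al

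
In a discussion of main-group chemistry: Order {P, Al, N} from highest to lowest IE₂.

N > P > Al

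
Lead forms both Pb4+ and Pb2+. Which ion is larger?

Pb2+

Both ions have Z = 82 protons, but Pb4+ has lost more electrons, so its remaining electrons feel a larger effective nuclear charge per electron and are pulled in more tightly.
Higher positive charge → smaller ion, so Pb2+ > Pb4+.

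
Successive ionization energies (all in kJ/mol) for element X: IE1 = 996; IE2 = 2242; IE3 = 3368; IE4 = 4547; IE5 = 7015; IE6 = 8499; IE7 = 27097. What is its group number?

Look for the largest jump between consecutive ionization energies: IE7/IE6 ≈ 3.2, far larger than any earlier ratio.
That jump marks the point where a core electron is being removed. So the atom has 6 valence electrons.
A main-group element with 6 valence electrons is in group 16.

Group 16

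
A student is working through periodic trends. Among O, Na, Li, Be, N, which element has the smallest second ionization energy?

Be

IE_2 is the cost of taking one more electron from the +1 cation: O⁺ still has 5 valence electrons; Na⁺ is the bare [Ne] core; Li⁺ is the bare [He] core; Be⁺ still has 1 valence electron; N⁺ still has 4 valence electrons.
Core electrons are held far more tightly than valence electrons, so Na and Li top the IE_2 order.
Valence configurations: O⁺ [He]2s²2p³, Be⁺ [He]2s¹, N⁺ [He]2s²2p².
Approximate IE_2 values (kJ/mol): O 3388, Na 4562, Li 7298, Be 1757, N 2856.
Overall IE_2 order: Be < N < O < Na < Li.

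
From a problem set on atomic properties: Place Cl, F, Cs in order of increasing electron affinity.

Cs, F, Cl

Adding an electron releases more energy for atoms nearer the top right (short of the noble gases).
Neither a single period nor a single group — weigh both effects.
F > Cs: both effects reinforce here, so F is clearly the higher of the two.
Cl > F: this pair runs against the simple trend — see the exception note.
Note the exception: Cl has a higher electron affinity than F, contrary to the simple trend — F's small 2p subshell makes the incoming electron feel strong e⁻–e⁻ repulsion, so Cl actually releases more energy on gaining an electron.
Approximate values (kJ/mol): F 328, Cl 349, Cs 46.
So from lowest to highest: Cs < F < Cl.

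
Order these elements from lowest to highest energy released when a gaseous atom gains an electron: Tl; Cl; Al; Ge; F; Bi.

F is in period 2, group 17; Al is in period 3, group 13; Cl is in period 3, group 17; Ge is in period 4, group 14; Tl is in period 6, group 13; Bi is in period 6, group 15.
Adding an electron releases more energy for atoms nearer the top right (short of the noble gases).
Here both period and group differ, so the two effects have to be weighed against each other.
Al > Tl: Al sits above Tl in group 13, so the down-group effect alone puts Al higher.
Bi > Al: the two effects oppose for this pair; the across-period effect wins (91 vs 42 kJ/mol).
Ge > Bi: period and group pull opposite ways; the down-group shift dominates (119 vs 91 kJ/mol).
F > Ge: both effects reinforce here, so F is clearly the higher of the two.
Cl > F: this pair runs against the simple trend — see the exception note.
Note the exception: Cl has a higher electron affinity than F, contrary to the simple trend — F's small 2p subshell makes the incoming electron feel strong e⁻–e⁻ repulsion, so Cl actually releases more energy on gaining an electron.
Approximate values (kJ/mol): F 328, Al 42, Cl 349, Ge 119, Tl 19, Bi 91.
So from lowest to highest: Tl < Al < Bi < Ge < F < Cl.

Tl < Al < Bi < Ge < F < Cl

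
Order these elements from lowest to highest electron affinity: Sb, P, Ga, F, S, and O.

O is in period 2, group 16; F is in period 2, group 17; P is in period 3, group 15; S is in period 3, group 16; Ga is in period 4, group 13; Sb is in period 5, group 15.
EA tends to increase across a period and decrease down a group, though the pattern is less regular than for IE or radius.
Here both period and group differ, so the two effects have to be weighed against each other.
P > Ga: relative to Ga, both the across-period and down-group shifts push P's electron affinity up.
Sb > P: this pair runs against the simple trend — see the exception note.
O > Sb: both effects reinforce here, so O is clearly the higher of the two.
S > O: this pair runs against the simple trend — see the exception note.
F > S: both effects reinforce here, so F is clearly the higher of the two.
Note the exception: Sb has a higher electron affinity than P, contrary to the simple trend — both are half-filled np³, but the pairing/repulsion penalty for the added electron shrinks as the p orbitals become larger and more diffuse down the group, and for Sb that outweighs the weaker nuclear attraction.
Note the exception: S has a higher electron affinity than O, contrary to the simple trend — the compact 2p subshell of O repels the added electron more than S's larger 3p does.
For reference (kJ/mol): O 141, F 328, P 72, S 200, Ga 29, Sb 103.
So from lowest to highest: Ga < P < Sb < O < S < F.

Ga, P, Sb, O, S, F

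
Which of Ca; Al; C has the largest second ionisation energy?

After 1 electron has been removed, what remains? Ca⁺ still has 1 valence electron; Al⁺ still has 2 valence electrons; C⁺ still has 3 valence electrons.
All are still removing valence electrons, so compare the +1 ions as you would atoms: IE_2 generally rises across a period (higher Z_eff) and falls down a group (larger shell), subject to the usual subshell exceptions.
Valence configurations: Ca⁺ [Ar]4s¹, Al⁺ [Ne]3s², C⁺ [He]2s²2p¹.
The numbers (kJ/mol): Ca 1145, Al 1817, C 2353.
Putting it together, IE_2: Ca < Al < C.

C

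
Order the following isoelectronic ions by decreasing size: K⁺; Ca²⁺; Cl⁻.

All of these have 18 electrons, so size is governed by nuclear charge alone: the more protons, the stronger the pull on the same electron cloud, and the smaller the ion.
Nuclear charges: Ca²⁺ (Z=20), K⁺ (Z=19), Cl⁻ (Z=17).
Largest to smallest: Cl⁻ > K⁺ > Ca²⁺.

Cl⁻ > K⁺ > Ca²⁺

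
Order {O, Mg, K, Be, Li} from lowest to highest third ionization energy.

IE_3 is the cost of taking one more electron from the +2 cation: O²⁺ still has 4 valence electrons; Mg²⁺ is the bare [Ne] core; K²⁺ is already 1 electron into the core; Be²⁺ is the bare [He] core; Li²⁺ is already 1 electron into the core.
Usually core removal costs more than valence removal, but here the competition is close: a tightly held n=2 valence electron can cost more to remove than an n=3 core electron, so the actual values have to decide it.
The numbers (kJ/mol): O 5300, Mg 7733, K 4420, Be 14849, Li 11815.
So the third ionization energies run K < O < Mg < Li < Be.

K < O < Mg < Li < Be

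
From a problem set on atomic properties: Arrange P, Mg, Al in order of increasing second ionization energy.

Mg < Al < P

After 1 electron has been removed, what remains? P⁺ still has 4 valence electrons; Mg⁺ still has 1 valence electron; Al⁺ still has 2 valence electrons.
All are still removing valence electrons, so compare the +1 ions as you would atoms: IE_2 generally rises across a period (higher Z_eff) and falls down a group (larger shell), subject to the usual subshell exceptions.
Valence configurations: P⁺ [Ne]3s²3p², Mg⁺ [Ne]3s¹, Al⁺ [Ne]3s².
The numbers (kJ/mol): P 1907, Mg 1451, Al 1817.
So the second ionization energies run Mg < Al < P.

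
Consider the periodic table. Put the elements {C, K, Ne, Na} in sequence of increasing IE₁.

K < Na < C < Ne

C is in period 2, group 14; Ne is in period 2, group 18; Na is in period 3, group 1; K is in period 4, group 1.
First ionization energy rises across a period (greater Z_eff holds electrons more tightly) and falls down a group (valence electrons are farther from the nucleus).
These span different periods and groups, so the two trends combine.
Na > K: they share group 1; the group trend gives Na the larger value.
C > Na: relative to Na, both the across-period and down-group shifts push C's first ionization energy up.
Ne > C: both are in period 2; the period trend gives Ne the larger value.
Tabulated first ionization energy (kJ/mol): C 1086, Ne 2081, Na 496, K 419.
So from lowest to highest: K < Na < C < Ne.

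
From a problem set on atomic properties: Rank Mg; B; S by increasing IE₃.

The third ionization energy removes an electron from the +2 ion. For each element: Mg²⁺ is the bare [Ne] core; B²⁺ still has 1 valence electron; S²⁺ still has 4 valence electrons.
Breaking into a closed-shell core is much more expensive than removing a leftover valence electron — Mg has the largest IE_3 here.
Valence configurations: B²⁺ [He]2s¹, S²⁺ [Ne]3s²3p².
Approximate IE_3 values (kJ/mol): Mg 7733, B 3660, S 3357.
So the third ionization energies run S < B < Mg.

S, B, Mg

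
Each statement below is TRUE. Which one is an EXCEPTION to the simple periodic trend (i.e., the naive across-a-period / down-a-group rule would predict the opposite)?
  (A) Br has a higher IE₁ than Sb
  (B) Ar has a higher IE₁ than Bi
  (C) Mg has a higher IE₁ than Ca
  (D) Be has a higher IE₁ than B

The general trend: IE₁ increases across a period and decreases down a group.
(A) Br (period 4, group 17) vs Sb (period 5, group 15): the stated order agrees with the simple trend.
(B) Ar (period 3, group 18) vs Bi (period 6, group 15): the stated order agrees with the simple trend.
(C) Mg (period 3, group 2) vs Ca (period 4, group 2): the stated order agrees with the simple trend.
(D) Be (period 2, group 2) vs B (period 2, group 13): the stated order contradicts the simple trend.
The exception is (D): removing B's lone 2p electron is easier than breaking Be's filled 2s².

(D)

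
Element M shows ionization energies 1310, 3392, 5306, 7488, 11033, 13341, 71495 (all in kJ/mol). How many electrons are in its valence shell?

Look for the largest jump between consecutive ionization energies: IE7/IE6 ≈ 5.4, far larger than any earlier ratio.
That jump marks the point where a core electron is being removed. So the atom has 6 valence electrons.

6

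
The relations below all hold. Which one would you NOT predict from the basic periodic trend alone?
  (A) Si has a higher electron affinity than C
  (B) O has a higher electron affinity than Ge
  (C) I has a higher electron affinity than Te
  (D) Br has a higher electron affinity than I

(A)

The general trend: electron affinity increases across a period and decreases down a group.
(A) Si (period 3, group 14) vs C (period 2, group 14): the stated order contradicts the simple trend.
(B) O (period 2, group 16) vs Ge (period 4, group 14): the stated order agrees with the simple trend.
(C) I (period 5, group 17) vs Te (period 5, group 16): the stated order agrees with the simple trend.
(D) Br (period 4, group 17) vs I (period 5, group 17): the stated order agrees with the simple trend.
The exception is (A): Si's larger, more diffuse 3p orbitals accept an added electron slightly more readily than C's compact 2p.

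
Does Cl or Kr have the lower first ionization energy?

Cl

Across a period the outer electron is held more tightly (higher IE₁); down a group it sits in a higher shell, more shielded, and comes off more easily.
These sit on a diagonal, where the across-period and down-group effects partly cancel.
Kr > Cl: period and group pull opposite ways; the across-period shift dominates (1351 vs 1251 kJ/mol).
For reference (kJ/mol): Cl 1251, Kr 1351.
So Cl has the lower first ionization energy (Cl < Kr).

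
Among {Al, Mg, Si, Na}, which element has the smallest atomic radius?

Atomic radius shrinks across a period as nuclear charge pulls the same shell inward, and grows down a group as new shells are added.
All lie in period 3, so atomic radius increases right to left.
The smallest atomic radius among these belongs to Si.

Si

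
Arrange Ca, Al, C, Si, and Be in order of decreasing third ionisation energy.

Be > Ca > C > Si > Al

Consider each +2 ion: Ca²⁺ is the bare [Ar] core; Al²⁺ still has 1 valence electron; C²⁺ still has 2 valence electrons; Si²⁺ still has 2 valence electrons; Be²⁺ is the bare [He] core.
Core electrons are held far more tightly than valence electrons, so Ca and Be top the IE_3 order.
Valence configurations: Al²⁺ [Ne]3s¹, C²⁺ [He]2s², Si²⁺ [Ne]3s².
Tabulated IE_3 (kJ/mol): Ca 4912, Al 2745, C 4620, Si 3232, Be 14849.
Putting it together, IE_3: Al < Si < C < Ca < Be.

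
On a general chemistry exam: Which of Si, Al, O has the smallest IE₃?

Al

Consider each +2 ion: Si²⁺ still has 2 valence electrons; Al²⁺ still has 1 valence electron; O²⁺ still has 4 valence electrons.
All are still removing valence electrons, so compare the +2 ions as you would atoms: IE_3 generally rises across a period (higher Z_eff) and falls down a group (larger shell), subject to the usual subshell exceptions.
Valence configurations: Si²⁺ [Ne]3s², Al²⁺ [Ne]3s¹, O²⁺ [He]2s²2p².
Tabulated IE_3 (kJ/mol): Si 3232, Al 2745, O 5300.
Putting it together, IE_3: Al < Si < O.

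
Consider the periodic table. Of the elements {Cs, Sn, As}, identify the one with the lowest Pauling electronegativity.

As is in period 4, group 15; Sn is in period 5, group 14; Cs is in period 6, group 1.
Atoms toward the upper right of the periodic table pull bonding electrons most strongly.
Here both period and group differ, so the two effects have to be weighed against each other.
Sn > Cs: both effects reinforce here, so Sn is clearly the higher of the two.
As > Sn: both effects reinforce here, so As is clearly the higher of the two.
For reference (Pauling): As 2.18, Sn 1.96, Cs 0.79.
The lowest Pauling electronegativity among these belongs to Cs.

Cs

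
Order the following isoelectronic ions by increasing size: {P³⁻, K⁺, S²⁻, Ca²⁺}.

Ca²⁺, K⁺, S²⁻, P³⁻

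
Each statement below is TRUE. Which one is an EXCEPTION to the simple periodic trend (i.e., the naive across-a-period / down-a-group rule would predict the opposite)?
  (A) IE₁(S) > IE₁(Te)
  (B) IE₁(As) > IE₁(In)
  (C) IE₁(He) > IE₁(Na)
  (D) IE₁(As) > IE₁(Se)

(D)

The general trend: IE₁ increases across a period and decreases down a group.
(A) S (period 3, group 16) vs Te (period 5, group 16): the stated order agrees with the simple trend.
(B) As (period 4, group 15) vs In (period 5, group 13): the stated order agrees with the simple trend.
(C) He (period 1, group 18) vs Na (period 3, group 1): the stated order agrees with the simple trend.
(D) As (period 4, group 15) vs Se (period 4, group 16): the stated order contradicts the simple trend.
The exception is (D): Se (4p⁴) ionizes more easily than half-filled As (4p³).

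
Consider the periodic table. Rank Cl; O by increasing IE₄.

Cl < O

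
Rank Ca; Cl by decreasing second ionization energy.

Cl > Ca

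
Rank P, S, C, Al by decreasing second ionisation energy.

The second ionization energy removes an electron from the +1 ion. For each element: P⁺ still has 4 valence electrons; S⁺ still has 5 valence electrons; C⁺ still has 3 valence electrons; Al⁺ still has 2 valence electrons.
All are still removing valence electrons, so compare the +1 ions as you would atoms: IE_2 generally rises across a period (higher Z_eff) and falls down a group (larger shell), subject to the usual subshell exceptions.
Valence configurations: P⁺ [Ne]3s²3p², S⁺ [Ne]3s²3p³, C⁺ [He]2s²2p¹, Al⁺ [Ne]3s².
Approximate IE_2 values (kJ/mol): P 1907, S 2252, C 2353, Al 1817.
Putting it together, IE_2: Al < P < S < C.

C > S > P > Al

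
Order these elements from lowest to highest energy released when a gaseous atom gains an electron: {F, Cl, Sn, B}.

B < Sn < F < Cl

B is in period 2, group 13; F is in period 2, group 17; Cl is in period 3, group 17; Sn is in period 5, group 14.
Electron affinity generally becomes more exothermic across a period toward the halogens and less exothermic down a group.
Here both period and group differ, so the two effects have to be weighed against each other.
Sn > B: the two effects oppose for this pair; the across-period effect wins (107 vs 27 kJ/mol).
F > Sn: both effects reinforce here, so F is clearly the higher of the two.
Cl > F: this pair runs against the simple trend — see the exception note.
Note the exception: Cl has a higher electron affinity than F, contrary to the simple trend — F's small 2p subshell makes the incoming electron feel strong e⁻–e⁻ repulsion, so Cl actually releases more energy on gaining an electron.
Approximate values (kJ/mol): B 27, F 328, Cl 349, Sn 107.
So from lowest to highest: B < Sn < F < Cl.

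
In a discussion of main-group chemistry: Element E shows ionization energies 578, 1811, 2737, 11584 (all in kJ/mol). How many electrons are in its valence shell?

3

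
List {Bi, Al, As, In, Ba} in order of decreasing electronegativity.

As > Bi > In > Al > Ba

Al is in period 3, group 13; As is in period 4, group 15; In is in period 5, group 13; Ba is in period 6, group 2; Bi is in period 6, group 15.
Electronegativity increases across a period and decreases down a group, tracking effective nuclear charge and atomic size.
These span different periods and groups, so the two trends combine.
Al > Ba: both effects reinforce here, so Al is clearly the higher of the two.
In > Al: this pair runs against the simple trend — see the exception note.
Bi > In: the two effects oppose for this pair; the across-period effect wins (2.02 vs 1.78).
As > Bi: As sits above Bi in group 15, so the down-group effect alone puts As higher.
Note the exception: In has a higher electronegativity than Al, contrary to the simple trend — poor shielding by filled d (and f) subshells raises the heavier element's effective nuclear charge more than the simple down-group trend predicts.
Approximate values (Pauling): Al 1.61, As 2.18, In 1.78, Ba 0.89, Bi 2.02.
So from highest to lowest: As > Bi > In > Al > Ba.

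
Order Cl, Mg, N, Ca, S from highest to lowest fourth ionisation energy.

Mg, N, Ca, Cl, S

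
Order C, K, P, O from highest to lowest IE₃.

After 2 electrons have been removed, what remains? C²⁺ still has 2 valence electrons; K²⁺ is already 1 electron into the core; P²⁺ still has 3 valence electrons; O²⁺ still has 4 valence electrons.
Usually core removal costs more than valence removal, but here the competition is close: a tightly held n=2 valence electron can cost more to remove than an n=3 core electron, so the actual values have to decide it.
Valence configurations: C²⁺ [He]2s², P²⁺ [Ne]3s²3p¹, O²⁺ [He]2s²2p².
Approximate IE_3 values (kJ/mol): C 4620, K 4420, P 2914, O 5300.
Putting it together, IE_3: P < K < C < O.

O > C > K > P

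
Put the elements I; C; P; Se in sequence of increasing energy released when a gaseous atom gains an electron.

Electron affinity generally becomes more exothermic across a period toward the halogens and less exothermic down a group.
A diagonal step moves right (one effect) and down (the opposite effect) at once.
C > P: period and group pull opposite ways; the down-group shift dominates (122 vs 72 kJ/mol).
Se > C: the two effects oppose for this pair; the across-period effect wins (195 vs 122 kJ/mol).
I > Se: the two effects oppose for this pair; the across-period effect wins (295 vs 195 kJ/mol).
Approximate values (kJ/mol): C 122, P 72, Se 195, I 295.
So from lowest to highest: P < C < Se < I.

P < C < Se < I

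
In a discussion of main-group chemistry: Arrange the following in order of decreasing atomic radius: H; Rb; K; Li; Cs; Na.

H is in period 1, group 1; Li is in period 2, group 1; Na is in period 3, group 1; K is in period 4, group 1; Rb is in period 5, group 1; Cs is in period 6, group 1.
Across a period the added protons contract the valence shell; down a group each new principal shell makes the atom larger.
All are in group 1, so atomic radius increases down the group.
So from largest to smallest: Cs > Rb > K > Na > Li > H.

Cs, Rb, K, Na, Li, H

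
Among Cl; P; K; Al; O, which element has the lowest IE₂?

Al

The second ionization energy removes an electron from the +1 ion. For each element: Cl⁺ still has 6 valence electrons; P⁺ still has 4 valence electrons; K⁺ is the bare [Ar] core; Al⁺ still has 2 valence electrons; O⁺ still has 5 valence electrons.
Usually core removal costs more than valence removal, but here the competition is close: a tightly held n=2 valence electron can cost more to remove than an n=3 core electron, so the actual values have to decide it.
Valence configurations: Cl⁺ [Ne]3s²3p⁴, P⁺ [Ne]3s²3p², Al⁺ [Ne]3s², O⁺ [He]2s²2p³.
Approximate IE_2 values (kJ/mol): Cl 2298, P 1907, K 3052, Al 1817, O 3388.
Overall IE_2 order: Al < P < Cl < K < O.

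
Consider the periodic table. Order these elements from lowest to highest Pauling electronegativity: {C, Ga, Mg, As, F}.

Mg < Ga < As < C < F

C is in period 2, group 14; F is in period 2, group 17; Mg is in period 3, group 2; Ga is in period 4, group 13; As is in period 4, group 15.
EN rises left→right (higher Z_eff, smaller atoms) and falls top→bottom (larger, more shielded atoms).
These span different periods and groups, so the two trends combine.
Ga > Mg: period and group pull opposite ways; the across-period shift dominates (1.81 vs 1.31).
As > Ga: both are in period 4; the period trend gives As the larger value.
C > As: the two effects oppose for this pair; the down-group effect wins (2.55 vs 2.18).
F > C: both are in period 2; the period trend gives F the larger value.
For reference (Pauling): C 2.55, F 3.98, Mg 1.31, Ga 1.81, As 2.18.
So from lowest to highest: Mg < Ga < As < C < F.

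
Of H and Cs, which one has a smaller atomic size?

Atomic radius shrinks across a period as nuclear charge pulls the same shell inward, and grows down a group as new shells are added.
All are in group 1, so atomic radius increases down the group.
So H has the smaller atomic size (H < Cs).

H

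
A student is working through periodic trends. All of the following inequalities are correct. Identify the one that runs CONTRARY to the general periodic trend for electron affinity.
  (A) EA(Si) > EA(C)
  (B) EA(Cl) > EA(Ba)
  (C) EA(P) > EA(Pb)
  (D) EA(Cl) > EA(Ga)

(A)

The general trend: electron affinity increases across a period and decreases down a group.
(A) Si (period 3, group 14) vs C (period 2, group 14): the stated order contradicts the simple trend.
(B) Cl (period 3, group 17) vs Ba (period 6, group 2): the stated order agrees with the simple trend.
(C) P (period 3, group 15) vs Pb (period 6, group 14): the stated order agrees with the simple trend.
(D) Cl (period 3, group 17) vs Ga (period 4, group 13): the stated order agrees with the simple trend.
The exception is (A): Si's larger, more diffuse 3p orbitals accept an added electron slightly more readily than C's compact 2p.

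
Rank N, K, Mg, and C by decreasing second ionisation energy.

The second ionization energy removes an electron from the +1 ion. For each element: N⁺ still has 4 valence electrons; K⁺ is the bare [Ar] core; Mg⁺ still has 1 valence electron; C⁺ still has 3 valence electrons.
Pulling an electron out of a noble-gas core costs far more than removing a remaining valence electron, so K sits at the high end of IE_2.
Valence configurations: N⁺ [He]2s²2p², Mg⁺ [Ne]3s¹, C⁺ [He]2s²2p¹.
Approximate IE_2 values (kJ/mol): N 2856, K 3052, Mg 1451, C 2353.
Putting it together, IE_2: Mg < C < N < K.

K > N > C > Mg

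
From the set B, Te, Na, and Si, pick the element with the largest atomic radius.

Na

B is in period 2, group 13; Na is in period 3, group 1; Si is in period 3, group 14; Te is in period 5, group 16.
Atomic radius shrinks across a period as nuclear charge pulls the same shell inward, and grows down a group as new shells are added.
These span different periods and groups, so the two trends combine.
Si > B: period and group pull opposite ways; the down-group shift dominates (116 vs 85 pm).
Te > Si: the two effects oppose for this pair; the down-group effect wins (136 vs 116 pm).
Na > Te: period and group pull opposite ways; the across-period shift dominates (155 vs 136 pm).
Tabulated atomic radius (pm): B 85, Na 155, Si 116, Te 136.
The largest atomic radius among these belongs to Na.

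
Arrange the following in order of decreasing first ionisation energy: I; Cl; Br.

Cl > Br > I

Cl is in period 3, group 17; Br is in period 4, group 17; I is in period 5, group 17.
IE₁ increases left→right with effective nuclear charge and decreases top→bottom as the valence shell moves farther out.
All are in group 17, so first ionization energy increases up the group.
So from highest to lowest: Cl > Br > I.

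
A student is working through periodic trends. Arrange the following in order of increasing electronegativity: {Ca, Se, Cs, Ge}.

Ca is in period 4, group 2; Ge is in period 4, group 14; Se is in period 4, group 16; Cs is in period 6, group 1.
Smaller atoms with higher effective nuclear charge are more electronegative.
Here both period and group differ, so the two effects have to be weighed against each other.
Ca > Cs: both effects reinforce here, so Ca is clearly the higher of the two.
Ge > Ca: Ge lies to the right of Ca in period 4, so the across-period effect alone puts Ge higher.
Se > Ge: both are in period 4; the period trend gives Se the larger value.
Approximate values (Pauling): Ca 1.00, Ge 2.01, Se 2.55, Cs 0.79.
So from lowest to highest: Cs < Ca < Ge < Se.

Cs < Ca < Ge < Se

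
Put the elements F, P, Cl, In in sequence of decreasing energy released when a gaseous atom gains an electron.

Cl > F > P > In

F is in period 2, group 17; P is in period 3, group 15; Cl is in period 3, group 17; In is in period 5, group 13.
EA tends to increase across a period and decrease down a group, though the pattern is less regular than for IE or radius.
Here both period and group differ, so the two effects have to be weighed against each other.
P > In: both effects reinforce here, so P is clearly the higher of the two.
F > P: both effects reinforce here, so F is clearly the higher of the two.
Cl > F: this pair runs against the simple trend — see the exception note.
Note the exception: Cl has a higher electron affinity than F, contrary to the simple trend — F's small 2p subshell makes the incoming electron feel strong e⁻–e⁻ repulsion, so Cl actually releases more energy on gaining an electron.
For reference (kJ/mol): F 328, P 72, Cl 349, In 29.
So from highest to lowest: Cl > F > P > In.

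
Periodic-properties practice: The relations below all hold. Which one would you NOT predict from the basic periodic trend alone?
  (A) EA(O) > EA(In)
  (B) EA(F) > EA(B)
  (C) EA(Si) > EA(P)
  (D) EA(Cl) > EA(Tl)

(C)

The general trend: electron affinity increases across a period and decreases down a group.
(A) O (period 2, group 16) vs In (period 5, group 13): the stated order agrees with the simple trend.
(B) F (period 2, group 17) vs B (period 2, group 13): the stated order agrees with the simple trend.
(C) Si (period 3, group 14) vs P (period 3, group 15): the stated order contradicts the simple trend.
(D) Cl (period 3, group 17) vs Tl (period 6, group 13): the stated order agrees with the simple trend.
The exception is (C): adding an electron to P's half-filled 3p³ is unfavourable, so Si (3p²) has the more exothermic EA.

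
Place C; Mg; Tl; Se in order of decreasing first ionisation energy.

C > Se > Mg > Tl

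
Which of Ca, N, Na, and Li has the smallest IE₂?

Ca

IE_2 is the cost of taking one more electron from the +1 cation: Ca⁺ still has 1 valence electron; N⁺ still has 4 valence electrons; Na⁺ is the bare [Ne] core; Li⁺ is the bare [He] core.
Breaking into a closed-shell core is much more expensive than removing a leftover valence electron — Na and Li have the largest IE_2 here.
Valence configurations: Ca⁺ [Ar]4s¹, N⁺ [He]2s²2p².
The numbers (kJ/mol): Ca 1145, N 2856, Na 4562, Li 7298.
Putting it together, IE_2: Ca < N < Na < Li.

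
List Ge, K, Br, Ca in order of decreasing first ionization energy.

First ionization energy rises across a period (greater Z_eff holds electrons more tightly) and falls down a group (valence electrons are farther from the nucleus).
All lie in period 4, so first ionization energy increases left to right.
So from highest to lowest: Br > Ge > Ca > K.

Br, Ge, Ca, K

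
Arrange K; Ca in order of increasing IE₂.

Ca < K

IE_2 is the cost of taking one more electron from the +1 cation: K⁺ is the bare [Ar] core; Ca⁺ still has 1 valence electron.
Breaking into a closed-shell core is much more expensive than removing a leftover valence electron — K has the largest IE_2 here.
The numbers (kJ/mol): K 3052, Ca 1145.
Hence IE_2: Ca < K.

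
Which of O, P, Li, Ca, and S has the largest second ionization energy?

Li

After 1 electron has been removed, what remains? O⁺ still has 5 valence electrons; P⁺ still has 4 valence electrons; Li⁺ is the bare [He] core; Ca⁺ still has 1 valence electron; S⁺ still has 5 valence electrons.
Core electrons are held far more tightly than valence electrons, so Li tops the IE_2 order.
Valence configurations: O⁺ [He]2s²2p³, P⁺ [Ne]3s²3p², Ca⁺ [Ar]4s¹, S⁺ [Ne]3s²3p³.
The numbers (kJ/mol): O 3388, P 1907, Li 7298, Ca 1145, S 2252.
Putting it together, IE_2: Ca < P < S < O < Li.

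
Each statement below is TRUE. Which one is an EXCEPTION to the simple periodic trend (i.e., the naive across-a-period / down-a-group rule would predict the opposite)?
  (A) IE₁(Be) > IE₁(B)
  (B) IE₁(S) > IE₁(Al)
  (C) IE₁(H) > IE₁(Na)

(A)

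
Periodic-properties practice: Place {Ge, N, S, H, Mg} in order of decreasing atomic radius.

Mg > Ge > S > N > H

H is in period 1, group 1; N is in period 2, group 15; Mg is in period 3, group 2; S is in period 3, group 16; Ge is in period 4, group 14.
Moving right in a period, electrons are added to the same shell under a stronger nuclear pull, so atoms get smaller; moving down, a new shell is opened and atoms get larger.
Neither a single period nor a single group — weigh both effects.
N > H: the two effects oppose for this pair; the down-group effect wins (71 vs 32 pm).
S > N: the two effects oppose for this pair; the down-group effect wins (103 vs 71 pm).
Ge > S: both effects reinforce here, so Ge is clearly the larger of the two.
Mg > Ge: period and group pull opposite ways; the across-period shift dominates (139 vs 121 pm).
For reference (pm): H 32, N 71, Mg 139, S 103, Ge 121.
So from largest to smallest: Mg > Ge > S > N > H.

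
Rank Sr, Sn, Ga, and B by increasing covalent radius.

B < Ga < Sn < Sr

Moving right in a period, electrons are added to the same shell under a stronger nuclear pull, so atoms get smaller; moving down, a new shell is opened and atoms get larger.
These span different periods and groups, so the two trends combine.
Ga > B: they share group 13; the group trend gives Ga the larger value.
Sn > Ga: the two effects oppose for this pair; the down-group effect wins (140 vs 124 pm).
Sr > Sn: both are in period 5; the period trend gives Sr the larger value.
Approximate values (pm): B 85, Ga 124, Sr 185, Sn 140.
So from smallest to largest: B < Ga < Sn < Sr.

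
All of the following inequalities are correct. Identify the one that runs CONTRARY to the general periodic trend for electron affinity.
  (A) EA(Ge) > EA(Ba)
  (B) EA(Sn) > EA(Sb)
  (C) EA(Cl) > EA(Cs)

(B)

The general trend: electron affinity increases across a period and decreases down a group.
(A) Ge (period 4, group 14) vs Ba (period 6, group 2): the stated order agrees with the simple trend.
(B) Sn (period 5, group 14) vs Sb (period 5, group 15): the stated order contradicts the simple trend.
(C) Cl (period 3, group 17) vs Cs (period 6, group 1): the stated order agrees with the simple trend.
The exception is (B): adding an electron to Sb's half-filled 5p³ is unfavourable, so Sn has the more exothermic EA.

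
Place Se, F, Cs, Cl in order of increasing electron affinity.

Cs < Se < F < Cl

Electron affinity generally becomes more exothermic across a period toward the halogens and less exothermic down a group.
Neither a single period nor a single group — weigh both effects.
Se > Cs: relative to Cs, both the across-period and down-group shifts push Se's electron affinity up.
F > Se: relative to Se, both the across-period and down-group shifts push F's electron affinity up.
Cl > F: this pair runs against the simple trend — see the exception note.
Note the exception: Cl has a higher electron affinity than F, contrary to the simple trend — F's small 2p subshell makes the incoming electron feel strong e⁻–e⁻ repulsion, so Cl actually releases more energy on gaining an electron.
Approximate values (kJ/mol): F 328, Cl 349, Se 195, Cs 46.
So from lowest to highest: Cs < Se < F < Cl.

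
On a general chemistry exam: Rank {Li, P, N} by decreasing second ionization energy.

Li, N, P

The second ionization energy removes an electron from the +1 ion. For each element: Li⁺ is the bare [He] core; P⁺ still has 4 valence electrons; N⁺ still has 4 valence electrons.
Core electrons are held far more tightly than valence electrons, so Li tops the IE_2 order.
Valence configurations: P⁺ [Ne]3s²3p², N⁺ [He]2s²2p².
Approximate IE_2 values (kJ/mol): Li 7298, P 1907, N 2856.
Overall IE_2 order: P < N < Li.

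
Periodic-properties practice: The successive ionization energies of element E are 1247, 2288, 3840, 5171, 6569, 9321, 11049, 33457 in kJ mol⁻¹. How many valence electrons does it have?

Look for the largest jump between consecutive ionization energies: IE8/IE7 ≈ 3.0, far larger than any earlier ratio.
That jump marks the point where a core electron is being removed. So the atom has 7 valence electrons.

7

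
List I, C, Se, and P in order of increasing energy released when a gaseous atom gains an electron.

P < C < Se < I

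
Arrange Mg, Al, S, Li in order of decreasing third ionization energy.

Consider each +2 ion: Mg²⁺ is the bare [Ne] core; Al²⁺ still has 1 valence electron; S²⁺ still has 4 valence electrons; Li²⁺ is already 1 electron into the core.
Core electrons are held far more tightly than valence electrons, so Mg and Li top the IE_3 order.
Valence configurations: Al²⁺ [Ne]3s¹, S²⁺ [Ne]3s²3p².
Tabulated IE_3 (kJ/mol): Mg 7733, Al 2745, S 3357, Li 11815.
Putting it together, IE_3: Al < S < Mg < Li.

Li, Mg, S, Al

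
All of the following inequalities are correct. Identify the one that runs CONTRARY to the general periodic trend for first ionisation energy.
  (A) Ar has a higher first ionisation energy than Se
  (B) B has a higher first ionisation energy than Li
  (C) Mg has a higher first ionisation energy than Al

The general trend: first ionisation energy increases across a period and decreases down a group.
(A) Ar (period 3, group 18) vs Se (period 4, group 16): the stated order agrees with the simple trend.
(B) B (period 2, group 13) vs Li (period 2, group 1): the stated order agrees with the simple trend.
(C) Mg (period 3, group 2) vs Al (period 3, group 13): the stated order contradicts the simple trend.
The exception is (C): Al's single 3p electron is easier to remove than one from Mg's filled 3s².

(C)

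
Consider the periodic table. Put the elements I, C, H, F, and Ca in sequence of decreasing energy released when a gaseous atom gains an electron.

F, I, C, H, Ca

EA tends to increase across a period and decrease down a group, though the pattern is less regular than for IE or radius.
Here both period and group differ, so the two effects have to be weighed against each other.
H > Ca: the two effects oppose for this pair; the down-group effect wins (73 vs 2 kJ/mol).
C > H: period and group pull opposite ways; the across-period shift dominates (122 vs 73 kJ/mol).
I > C: period and group pull opposite ways; the across-period shift dominates (295 vs 122 kJ/mol).
F > I: F sits above I in group 17, so the down-group effect alone puts F higher.
Approximate values (kJ/mol): H 73, C 122, F 328, Ca 2, I 295.
So from highest to lowest: F > I > C > H > Ca.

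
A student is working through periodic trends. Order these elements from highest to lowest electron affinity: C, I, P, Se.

C is in period 2, group 14; P is in period 3, group 15; Se is in period 4, group 16; I is in period 5, group 17.
Electron affinity generally becomes more exothermic across a period toward the halogens and less exothermic down a group.
These sit on a diagonal, where the across-period and down-group effects partly cancel.
C > P: the two effects oppose for this pair; the down-group effect wins (122 vs 72 kJ/mol).
Se > C: period and group pull opposite ways; the across-period shift dominates (195 vs 122 kJ/mol).
I > Se: the two effects oppose for this pair; the across-period effect wins (295 vs 195 kJ/mol).
Approximate values (kJ/mol): C 122, P 72, Se 195, I 295.
So from highest to lowest: I > Se > C > P.

I > Se > C > P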